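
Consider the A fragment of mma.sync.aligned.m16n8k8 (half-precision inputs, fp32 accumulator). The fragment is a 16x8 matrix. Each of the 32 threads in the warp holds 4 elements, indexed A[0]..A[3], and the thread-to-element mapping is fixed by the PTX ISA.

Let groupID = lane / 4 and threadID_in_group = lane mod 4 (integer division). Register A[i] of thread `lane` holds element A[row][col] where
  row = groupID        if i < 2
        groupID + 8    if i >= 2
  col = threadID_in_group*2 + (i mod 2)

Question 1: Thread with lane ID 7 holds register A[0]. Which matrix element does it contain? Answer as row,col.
1,6

L=7=>grp=7>>2=1, tig=7&3=3
[0]=>row 1+0=1  col 3·2+0=6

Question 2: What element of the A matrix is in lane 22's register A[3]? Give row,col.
13,5

lane 22: gr=5 (22/4), th=2 (22%4)
i=3: r=5+8=13, c=2*2+1=5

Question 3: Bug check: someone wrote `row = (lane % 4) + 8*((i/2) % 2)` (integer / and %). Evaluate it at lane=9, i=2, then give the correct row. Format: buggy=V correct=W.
`(lane % 4) + 8*((i/2) % 2)`[9,2]=>9
L=9=>grp=9>>2=2, tig=9&3=1
[2]=>row 2+8=10  col 1·2+0=2
row: 9 vs 10

buggy=9 correct=10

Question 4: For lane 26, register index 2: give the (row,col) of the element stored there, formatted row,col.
lane 26=>26/4=6, 26 mod 4=2
i=2  r:6+8=>14  c:2·2+0=>4

14,4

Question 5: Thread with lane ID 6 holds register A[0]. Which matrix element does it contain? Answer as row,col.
1,4

L=6=>grp=6>>2=1, tig=6&3=2
[0]=>row 1+0=1  col 2·2+0=4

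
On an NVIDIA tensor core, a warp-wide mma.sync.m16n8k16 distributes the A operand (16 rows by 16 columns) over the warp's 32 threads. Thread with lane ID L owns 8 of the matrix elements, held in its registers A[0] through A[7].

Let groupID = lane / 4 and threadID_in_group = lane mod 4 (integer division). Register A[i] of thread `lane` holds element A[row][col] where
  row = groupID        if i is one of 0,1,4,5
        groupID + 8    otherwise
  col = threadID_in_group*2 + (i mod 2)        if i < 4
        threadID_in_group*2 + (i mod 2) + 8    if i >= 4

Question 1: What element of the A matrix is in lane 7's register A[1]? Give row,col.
lane 7->7/4=1, 7 mod 4=3
i=1  r:1+0->1  c:2·3+1+0->7

1,7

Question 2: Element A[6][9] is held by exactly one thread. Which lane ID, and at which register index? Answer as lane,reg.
r=6⇒gr=6,Rb=0  c=9⇒Cb=1,th=0,odd=1
L=6*4+0=24  i=1*4+0*2+1=5

24,5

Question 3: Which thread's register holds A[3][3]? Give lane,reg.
r=3⇒gr=3,Rb=0  c=3⇒Cb=0,th=1,odd=1
L=3*4+1=13  i=0*4+0*2+1=1

13,1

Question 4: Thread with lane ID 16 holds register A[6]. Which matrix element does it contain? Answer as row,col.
12,8

lane 16: g=4 (16/4), t=0 (16%4)
i=6: r=4+8=12, c=0*2+0+8=8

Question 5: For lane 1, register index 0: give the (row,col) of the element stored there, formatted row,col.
0,2

lane 1: grp=0 (1/4), tig=1 (1%4)
i=0: r=0+0=0, c=1*2+0+0=2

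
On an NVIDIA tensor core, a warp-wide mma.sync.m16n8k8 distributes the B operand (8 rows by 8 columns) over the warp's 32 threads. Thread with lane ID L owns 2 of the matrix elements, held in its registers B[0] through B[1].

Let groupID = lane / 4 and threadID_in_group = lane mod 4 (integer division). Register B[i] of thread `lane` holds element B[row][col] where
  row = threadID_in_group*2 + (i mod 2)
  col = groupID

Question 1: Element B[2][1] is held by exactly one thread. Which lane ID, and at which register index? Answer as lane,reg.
5,0

c=1→G=1  r=2→T=1,p=0
L=1*4+1=5  i=0=0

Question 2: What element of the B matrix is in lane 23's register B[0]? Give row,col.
6,5

23: gr=5,th=3
[0] (3*2+0,5) = (6,5)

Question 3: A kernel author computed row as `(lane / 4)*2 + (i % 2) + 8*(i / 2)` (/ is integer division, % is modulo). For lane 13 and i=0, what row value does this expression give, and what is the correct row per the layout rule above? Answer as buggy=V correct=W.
`(lane / 4)*2 + (i % 2) + 8*(i / 2)`[13,0]⇒6
lane 13: gr=3 (13/4), th=1 (13%4)
i=0: r=1*2+0=2, c=gr=3
row: 6 vs 2

buggy=6 correct=2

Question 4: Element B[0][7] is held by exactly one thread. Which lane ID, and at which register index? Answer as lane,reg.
c=7⇒gr=7  r=0⇒th=0,odd=0
L=7*4+0=28  i=0=0

28,0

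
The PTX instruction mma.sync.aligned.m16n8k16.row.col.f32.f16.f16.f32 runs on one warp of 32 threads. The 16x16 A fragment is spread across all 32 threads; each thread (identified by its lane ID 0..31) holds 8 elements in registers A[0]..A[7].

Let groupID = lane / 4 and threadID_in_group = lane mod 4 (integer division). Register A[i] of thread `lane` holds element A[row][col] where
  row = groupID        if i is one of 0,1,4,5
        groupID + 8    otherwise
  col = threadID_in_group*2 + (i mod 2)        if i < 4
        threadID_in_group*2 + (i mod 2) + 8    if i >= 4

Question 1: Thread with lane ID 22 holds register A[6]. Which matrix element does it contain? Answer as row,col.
13,12

22: gr=5,th=2
[6] (5+8,2*2+0+8) = (13,12)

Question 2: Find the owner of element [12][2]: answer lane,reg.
17,2

r=12->g=4,rb=1  c=2->cb=0,t=1,b0=0
L=4*4+1=17  i=0*4+1*2+0=2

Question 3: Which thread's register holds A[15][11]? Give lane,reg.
r: 15->gid=7,r8=1  c: 11->c8=1,tid=1,i&1=1
L=7*4+1=29  i=1*4+1*2+1=7

29,7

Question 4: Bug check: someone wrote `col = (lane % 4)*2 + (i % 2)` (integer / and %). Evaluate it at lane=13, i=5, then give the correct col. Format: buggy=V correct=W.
`(lane % 4)*2 + (i % 2)`[13,5]->3
lane 13->13/4=3, 13 mod 4=1
i=5  r:3+0->3  c:2·1+1+8->11
col: 3 vs 11

buggy=3 correct=11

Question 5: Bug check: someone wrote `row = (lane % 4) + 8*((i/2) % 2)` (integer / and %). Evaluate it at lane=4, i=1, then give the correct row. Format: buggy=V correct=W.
buggy=0 correct=1

`(lane % 4) + 8*((i/2) % 2)`[4,1]=>0
lane 4: grp=1 (4/4), tig=0 (4%4)
i=1: r=1+0=1, c=0*2+1+0=1
row: 0 vs 1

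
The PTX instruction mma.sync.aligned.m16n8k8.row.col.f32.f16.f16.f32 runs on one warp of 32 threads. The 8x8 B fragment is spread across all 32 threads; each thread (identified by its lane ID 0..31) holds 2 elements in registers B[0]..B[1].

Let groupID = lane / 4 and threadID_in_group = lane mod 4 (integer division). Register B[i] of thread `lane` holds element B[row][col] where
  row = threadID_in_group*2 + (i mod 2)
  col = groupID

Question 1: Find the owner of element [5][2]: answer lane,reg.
c=2⇒gr=2  r=5⇒th=2,odd=1
L=2*4+2=10  i=1=1

10,1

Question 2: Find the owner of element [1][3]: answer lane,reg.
12,1

c=3→G=3  r=1→T=0,p=1
L=3*4+0=12  i=1=1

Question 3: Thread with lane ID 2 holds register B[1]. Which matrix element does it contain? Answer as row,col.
lane 2: G=0 (2/4), T=2 (2%4)
i=1: r=2*2+1=5, c=G=0

5,0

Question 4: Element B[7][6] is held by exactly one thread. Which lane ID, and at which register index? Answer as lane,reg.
27,1

c=6⇒gr=6  r=7⇒th=3,odd=1
L=6*4+3=27  i=1=1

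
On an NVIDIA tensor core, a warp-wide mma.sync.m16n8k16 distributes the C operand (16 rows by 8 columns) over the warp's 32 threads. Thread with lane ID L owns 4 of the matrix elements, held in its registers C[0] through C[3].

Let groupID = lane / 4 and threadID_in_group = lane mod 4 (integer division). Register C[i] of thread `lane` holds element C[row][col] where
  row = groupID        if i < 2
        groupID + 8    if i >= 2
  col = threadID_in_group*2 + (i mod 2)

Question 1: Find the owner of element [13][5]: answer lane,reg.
r=13->g=5,rb=1  c=5->t=2,b0=1
L=5*4+2=22  i=1*2+1=3

22,3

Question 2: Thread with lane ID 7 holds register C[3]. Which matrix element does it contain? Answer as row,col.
9,7

lane 7: gr=1 (7/4), th=3 (7%4)
i=3: r=1+8=9, c=3*2+1=7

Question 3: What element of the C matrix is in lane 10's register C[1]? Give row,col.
2,5

L=10→G=10>>2=2, T=10&3=2
[1]→row 2+0=2  col 2·2+1=5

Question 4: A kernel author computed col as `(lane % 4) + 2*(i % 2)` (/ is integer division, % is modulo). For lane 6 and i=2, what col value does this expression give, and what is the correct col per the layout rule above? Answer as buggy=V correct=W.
buggy=2 correct=4

`(lane % 4) + 2*(i % 2)`[6,2]⇒2
lane 6: gr=1 (6/4), th=2 (6%4)
i=2: r=1+8=9, c=2*2+0=4
col: 2 vs 4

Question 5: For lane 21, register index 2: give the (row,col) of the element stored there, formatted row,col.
lane 21->21/4=5, 21 mod 4=1
i=2  r:5+8->13  c:2·1+0->2

13,2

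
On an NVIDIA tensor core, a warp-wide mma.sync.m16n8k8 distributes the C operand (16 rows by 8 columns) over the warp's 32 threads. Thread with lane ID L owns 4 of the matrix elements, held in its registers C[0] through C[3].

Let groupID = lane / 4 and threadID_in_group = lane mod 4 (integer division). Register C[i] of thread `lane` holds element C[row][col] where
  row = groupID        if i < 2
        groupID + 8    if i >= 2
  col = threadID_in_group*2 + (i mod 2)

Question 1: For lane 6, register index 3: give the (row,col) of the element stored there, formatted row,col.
9,5

lane 6: G=1 (6/4), T=2 (6%4)
i=3: r=1+8=9, c=2*2+1=5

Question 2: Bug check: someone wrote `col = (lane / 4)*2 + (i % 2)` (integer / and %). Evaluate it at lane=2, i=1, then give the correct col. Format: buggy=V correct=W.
buggy=1 correct=5

`(lane / 4)*2 + (i % 2)`[2,1]->1
lane 2: g=0 (2/4), t=2 (2%4)
i=1: r=0+0=0, c=2*2+1=5
col: 1 vs 5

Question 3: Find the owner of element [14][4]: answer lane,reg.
26,2

r:14=>grp=6,rB=1  c:4=>tig=2,lo=0
L=6*4+2=26  i=1*2+0=2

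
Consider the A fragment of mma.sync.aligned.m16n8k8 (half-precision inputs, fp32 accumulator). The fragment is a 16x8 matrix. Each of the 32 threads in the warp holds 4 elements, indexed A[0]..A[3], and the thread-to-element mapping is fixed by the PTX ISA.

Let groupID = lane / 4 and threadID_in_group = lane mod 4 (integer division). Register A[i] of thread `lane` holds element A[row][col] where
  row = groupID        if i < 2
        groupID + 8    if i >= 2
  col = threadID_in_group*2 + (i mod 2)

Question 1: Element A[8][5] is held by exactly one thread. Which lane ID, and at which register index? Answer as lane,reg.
2,3

r=8⇒gr=0,Rb=1  c=5⇒th=2,odd=1
L=0*4+2=2  i=1*2+1=3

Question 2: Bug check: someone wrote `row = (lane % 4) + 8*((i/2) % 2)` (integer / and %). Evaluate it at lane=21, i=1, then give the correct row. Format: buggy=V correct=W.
`(lane % 4) + 8*((i/2) % 2)`[21,1]⇒1
lane 21⇒21/4=5, 21 mod 4=1
i=1  r:5+0⇒5  c:2·1+1⇒3
row: 1 vs 5

buggy=1 correct=5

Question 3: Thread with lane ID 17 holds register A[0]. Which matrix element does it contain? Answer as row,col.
4,2

lane 17: gid=4 (17/4), tid=1 (17%4)
i=0: r=4+0=4, c=1*2+0=2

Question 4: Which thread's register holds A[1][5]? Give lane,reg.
r: 1->gid=1,r8=0  c: 5->tid=2,i&1=1
L=1*4+2=6  i=0*2+1=1

6,1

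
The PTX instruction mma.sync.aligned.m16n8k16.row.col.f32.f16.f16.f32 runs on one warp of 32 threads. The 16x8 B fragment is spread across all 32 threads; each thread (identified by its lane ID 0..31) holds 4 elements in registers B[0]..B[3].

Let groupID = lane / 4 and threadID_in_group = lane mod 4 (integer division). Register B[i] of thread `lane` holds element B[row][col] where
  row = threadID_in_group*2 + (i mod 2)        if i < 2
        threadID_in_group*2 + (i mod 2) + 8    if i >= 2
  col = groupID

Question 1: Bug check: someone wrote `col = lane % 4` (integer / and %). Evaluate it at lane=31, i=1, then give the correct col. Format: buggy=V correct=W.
buggy=3 correct=7

`lane % 4`[31,1]->3
L=31->g=31>>2=7, t=31&3=3
[1]->row 3·2+1+0=7  col g=7
col: 3 vs 7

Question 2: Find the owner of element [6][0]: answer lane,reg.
3,0

c=0→G=0  r=6→rhi=0,T=3,p=0
L=0*4+3=3  i=0*2+0=0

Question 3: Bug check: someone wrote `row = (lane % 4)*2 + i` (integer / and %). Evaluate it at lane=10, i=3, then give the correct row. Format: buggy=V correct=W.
`(lane % 4)*2 + i`[10,3]->7
10: gid=2,tid=2
[3] (2*2+1+8,2) = (13,2)
row: 7 vs 13

buggy=7 correct=13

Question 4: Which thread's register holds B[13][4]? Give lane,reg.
18,3

c=4→G=4  r=13→rhi=1,T=2,p=1
L=4*4+2=18  i=1*2+1=3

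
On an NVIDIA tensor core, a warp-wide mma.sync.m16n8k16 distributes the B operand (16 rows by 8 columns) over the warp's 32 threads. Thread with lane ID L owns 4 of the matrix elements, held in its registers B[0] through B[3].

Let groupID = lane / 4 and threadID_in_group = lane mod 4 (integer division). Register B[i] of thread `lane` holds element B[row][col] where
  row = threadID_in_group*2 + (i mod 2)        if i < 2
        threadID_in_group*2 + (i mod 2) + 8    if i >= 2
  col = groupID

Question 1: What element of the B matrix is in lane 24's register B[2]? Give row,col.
8,6

lane 24: G=6 (24/4), T=0 (24%4)
i=2: r=0*2+0+8=8, c=G=6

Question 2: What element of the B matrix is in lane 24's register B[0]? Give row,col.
0,6

lane 24->24/4=6, 24 mod 4=0
i=0  r:2·0+0+0->0  c:6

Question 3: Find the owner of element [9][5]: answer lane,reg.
20,3

c=5→G=5  r=9→rhi=1,T=0,p=1
L=5*4+0=20  i=1*2+1=3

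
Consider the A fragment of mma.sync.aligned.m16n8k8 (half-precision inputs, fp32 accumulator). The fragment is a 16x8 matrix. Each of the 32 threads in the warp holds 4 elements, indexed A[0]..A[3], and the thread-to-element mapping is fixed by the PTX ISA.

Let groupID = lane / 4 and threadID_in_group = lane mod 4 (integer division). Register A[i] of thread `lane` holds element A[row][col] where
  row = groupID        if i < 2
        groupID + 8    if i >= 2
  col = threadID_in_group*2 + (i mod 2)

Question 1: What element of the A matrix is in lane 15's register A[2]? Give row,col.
L=15=>grp=15>>2=3, tig=15&3=3
[2]=>row 3+8=11  col 3·2+0=6

11,6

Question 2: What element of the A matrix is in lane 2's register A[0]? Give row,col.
2: grp=0,tig=2
[0] (0+0,2*2+0) = (0,4)

0,4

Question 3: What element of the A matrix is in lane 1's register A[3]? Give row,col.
lane 1: grp=0 (1/4), tig=1 (1%4)
i=3: r=0+8=8, c=1*2+1=3

8,3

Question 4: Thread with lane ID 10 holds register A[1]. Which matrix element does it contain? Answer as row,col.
2,5

lane 10: g=2 (10/4), t=2 (10%4)
i=1: r=2+0=2, c=2*2+1=5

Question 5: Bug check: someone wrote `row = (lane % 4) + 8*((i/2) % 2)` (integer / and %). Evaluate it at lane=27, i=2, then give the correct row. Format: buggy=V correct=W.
buggy=11 correct=14

`(lane % 4) + 8*((i/2) % 2)`[27,2]->11
lane 27: g=6 (27/4), t=3 (27%4)
i=2: r=6+8=14, c=3*2+0=6
row: 11 vs 14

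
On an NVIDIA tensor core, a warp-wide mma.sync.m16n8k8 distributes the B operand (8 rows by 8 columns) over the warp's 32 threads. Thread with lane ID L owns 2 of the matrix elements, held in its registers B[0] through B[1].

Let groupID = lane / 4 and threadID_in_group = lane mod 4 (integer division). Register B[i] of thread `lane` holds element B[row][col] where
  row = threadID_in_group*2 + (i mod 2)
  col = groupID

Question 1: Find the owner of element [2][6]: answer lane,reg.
25,0

c=6→G=6  r=2→T=1,p=0
L=6*4+1=25  i=0=0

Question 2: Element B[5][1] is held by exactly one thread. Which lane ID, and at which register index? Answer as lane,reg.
c: 1->gid=1  r: 5->tid=2,i&1=1
L=1*4+2=6  i=1=1

6,1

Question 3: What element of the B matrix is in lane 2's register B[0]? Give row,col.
2: grp=0,tig=2
[0] (2*2+0,0) = (4,0)

4,0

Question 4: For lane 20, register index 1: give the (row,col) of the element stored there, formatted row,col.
lane 20→20/4=5, 20 mod 4=0
i=1  r:2·0+1→1  c:5

1,5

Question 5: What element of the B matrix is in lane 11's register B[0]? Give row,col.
11: grp=2,tig=3
[0] (3*2+0,2) = (6,2)

6,2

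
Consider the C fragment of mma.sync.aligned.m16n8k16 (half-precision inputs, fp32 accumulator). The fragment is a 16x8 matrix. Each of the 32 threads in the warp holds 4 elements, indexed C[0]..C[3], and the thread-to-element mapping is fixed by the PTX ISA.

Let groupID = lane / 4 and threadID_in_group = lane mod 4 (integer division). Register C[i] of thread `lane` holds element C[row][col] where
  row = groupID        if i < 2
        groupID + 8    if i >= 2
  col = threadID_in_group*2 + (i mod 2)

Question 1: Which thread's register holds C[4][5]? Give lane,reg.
18,1

r: 4->gid=4,r8=0  c: 5->tid=2,i&1=1
L=4*4+2=18  i=0*2+1=1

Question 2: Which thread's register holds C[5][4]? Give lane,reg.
r=5⇒gr=5,Rb=0  c=4⇒th=2,odd=0
L=5*4+2=22  i=0*2+0=0

22,0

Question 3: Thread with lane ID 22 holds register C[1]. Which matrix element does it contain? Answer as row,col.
L=22->g=22>>2=5, t=22&3=2
[1]->row 5+0=5  col 2·2+1=5

5,5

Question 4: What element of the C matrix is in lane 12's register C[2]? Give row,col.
11,0

12: gr=3,th=0
[2] (3+8,0*2+0) = (11,0)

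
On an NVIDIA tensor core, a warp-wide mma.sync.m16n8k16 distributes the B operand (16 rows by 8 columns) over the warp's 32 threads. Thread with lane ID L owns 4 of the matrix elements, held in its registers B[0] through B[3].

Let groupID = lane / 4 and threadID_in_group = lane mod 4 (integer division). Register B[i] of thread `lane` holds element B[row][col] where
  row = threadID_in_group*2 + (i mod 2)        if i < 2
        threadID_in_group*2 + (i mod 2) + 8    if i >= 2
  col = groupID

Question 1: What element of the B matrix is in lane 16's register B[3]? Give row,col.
16: G=4,T=0
[3] (0*2+1+8,4) = (9,4)

9,4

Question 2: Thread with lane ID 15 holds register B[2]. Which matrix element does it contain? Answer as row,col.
L=15→G=15>>2=3, T=15&3=3
[2]→row 3·2+0+8=14  col G=3

14,3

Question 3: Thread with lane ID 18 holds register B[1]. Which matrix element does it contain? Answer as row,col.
18: g=4,t=2
[1] (2*2+1+0,4) = (5,4)

5,4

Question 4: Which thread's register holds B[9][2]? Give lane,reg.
c: 2->gid=2  r: 9->r8=1,tid=0,i&1=1
L=2*4+0=8  i=1*2+1=3

8,3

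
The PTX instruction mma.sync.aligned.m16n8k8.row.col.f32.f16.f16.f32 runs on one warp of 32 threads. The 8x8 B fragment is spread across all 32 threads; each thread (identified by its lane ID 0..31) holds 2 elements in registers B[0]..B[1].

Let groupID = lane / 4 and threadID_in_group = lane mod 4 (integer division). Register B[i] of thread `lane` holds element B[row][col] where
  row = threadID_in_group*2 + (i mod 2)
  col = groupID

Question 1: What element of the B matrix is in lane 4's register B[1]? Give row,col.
1,1

4: grp=1,tig=0
[1] (0*2+1,1) = (1,1)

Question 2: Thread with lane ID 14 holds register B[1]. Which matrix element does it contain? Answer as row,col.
lane 14: G=3 (14/4), T=2 (14%4)
i=1: r=2*2+1=5, c=G=3

5,3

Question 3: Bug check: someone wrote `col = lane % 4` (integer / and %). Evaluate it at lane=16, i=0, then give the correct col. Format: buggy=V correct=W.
buggy=0 correct=4

`lane % 4`[16,0]⇒0
16: gr=4,th=0
[0] (0*2+0,4) = (0,4)
col: 0 vs 4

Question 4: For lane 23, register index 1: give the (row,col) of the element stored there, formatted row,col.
L=23→G=23>>2=5, T=23&3=3
[1]→row 3·2+1=7  col G=5

7,5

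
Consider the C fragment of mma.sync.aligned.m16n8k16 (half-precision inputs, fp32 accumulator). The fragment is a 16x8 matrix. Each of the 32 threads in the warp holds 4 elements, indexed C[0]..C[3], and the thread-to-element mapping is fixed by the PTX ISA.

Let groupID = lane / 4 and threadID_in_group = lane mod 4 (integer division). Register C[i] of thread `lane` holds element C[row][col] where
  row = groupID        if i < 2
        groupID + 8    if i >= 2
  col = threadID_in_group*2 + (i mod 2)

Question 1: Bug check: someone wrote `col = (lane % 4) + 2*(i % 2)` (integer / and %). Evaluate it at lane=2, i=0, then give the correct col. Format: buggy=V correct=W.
buggy=2 correct=4

`(lane % 4) + 2*(i % 2)`[2,0]->2
L=2->g=2>>2=0, t=2&3=2
[0]->row 0+0=0  col 2·2+0=4
col: 2 vs 4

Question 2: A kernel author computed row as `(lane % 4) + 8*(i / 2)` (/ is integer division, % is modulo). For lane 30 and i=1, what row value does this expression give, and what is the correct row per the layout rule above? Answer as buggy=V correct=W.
buggy=2 correct=7

`(lane % 4) + 8*(i / 2)`[30,1]→2
lane 30→30/4=7, 30 mod 4=2
i=1  r:7+0→7  c:2·2+1→5
row: 2 vs 7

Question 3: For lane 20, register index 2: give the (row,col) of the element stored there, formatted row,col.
L=20->gid=20>>2=5, tid=20&3=0
[2]->row 5+8=13  col 0·2+0=0

13,0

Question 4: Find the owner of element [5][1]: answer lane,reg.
20,1

r: 5->gid=5,r8=0  c: 1->tid=0,i&1=1
L=5*4+0=20  i=0*2+1=1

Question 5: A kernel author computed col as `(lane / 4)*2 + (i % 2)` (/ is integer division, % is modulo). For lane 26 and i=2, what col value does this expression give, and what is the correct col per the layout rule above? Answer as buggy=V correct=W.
buggy=12 correct=4

`(lane / 4)*2 + (i % 2)`[26,2]->12
L=26->gid=26>>2=6, tid=26&3=2
[2]->row 6+8=14  col 2·2+0=4
col: 12 vs 4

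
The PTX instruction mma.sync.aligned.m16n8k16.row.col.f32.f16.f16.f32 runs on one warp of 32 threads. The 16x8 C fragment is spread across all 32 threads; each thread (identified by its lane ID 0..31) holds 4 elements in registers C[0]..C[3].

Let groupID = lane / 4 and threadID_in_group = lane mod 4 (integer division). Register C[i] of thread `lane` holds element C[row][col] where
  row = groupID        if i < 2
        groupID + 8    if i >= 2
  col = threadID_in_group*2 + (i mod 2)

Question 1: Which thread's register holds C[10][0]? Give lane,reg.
8,2

r=10->g=2,rb=1  c=0->t=0,b0=0
L=2*4+0=8  i=1*2+0=2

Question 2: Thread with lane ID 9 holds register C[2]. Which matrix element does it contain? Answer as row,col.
lane 9: gr=2 (9/4), th=1 (9%4)
i=2: r=2+8=10, c=1*2+0=2

10,2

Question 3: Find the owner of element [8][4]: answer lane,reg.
2,2

r=8⇒gr=0,Rb=1  c=4⇒th=2,odd=0
L=0*4+2=2  i=1*2+0=2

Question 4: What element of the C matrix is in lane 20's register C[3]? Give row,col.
13,1

lane 20→20/4=5, 20 mod 4=0
i=3  r:5+8→13  c:2·0+1→1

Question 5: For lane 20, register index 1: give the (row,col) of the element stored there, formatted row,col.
5,1

lane 20->20/4=5, 20 mod 4=0
i=1  r:5+0->5  c:2·0+1->1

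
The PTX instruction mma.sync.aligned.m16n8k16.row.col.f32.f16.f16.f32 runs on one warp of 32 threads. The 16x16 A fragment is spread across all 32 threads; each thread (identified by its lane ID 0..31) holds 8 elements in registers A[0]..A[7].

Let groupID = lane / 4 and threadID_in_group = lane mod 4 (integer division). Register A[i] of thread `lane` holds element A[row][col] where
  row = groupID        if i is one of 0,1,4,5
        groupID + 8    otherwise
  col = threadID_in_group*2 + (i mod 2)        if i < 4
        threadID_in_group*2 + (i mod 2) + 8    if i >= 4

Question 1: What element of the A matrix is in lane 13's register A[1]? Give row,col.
L=13=>grp=13>>2=3, tig=13&3=1
[1]=>row 3+0=3  col 1·2+1+0=3

3,3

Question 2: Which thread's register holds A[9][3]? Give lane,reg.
5,3

r: 9->gid=1,r8=1  c: 3->c8=0,tid=1,i&1=1
L=1*4+1=5  i=0*4+1*2+1=3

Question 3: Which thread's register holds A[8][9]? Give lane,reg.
0,7

r=8->g=0,rb=1  c=9->cb=1,t=0,b0=1
L=0*4+0=0  i=1*4+1*2+1=7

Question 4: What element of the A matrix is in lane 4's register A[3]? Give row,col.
4: g=1,t=0
[3] (1+8,0*2+1+0) = (9,1)

9,1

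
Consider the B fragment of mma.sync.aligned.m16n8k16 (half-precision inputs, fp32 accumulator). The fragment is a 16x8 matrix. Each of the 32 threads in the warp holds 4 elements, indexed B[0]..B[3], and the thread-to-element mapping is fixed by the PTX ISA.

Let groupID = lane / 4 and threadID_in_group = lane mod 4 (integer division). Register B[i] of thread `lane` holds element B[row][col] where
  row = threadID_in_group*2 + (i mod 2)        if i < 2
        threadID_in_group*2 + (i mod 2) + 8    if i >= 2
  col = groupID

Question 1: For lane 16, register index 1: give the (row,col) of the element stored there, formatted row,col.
1,4

16: grp=4,tig=0
[1] (0*2+1+0,4) = (1,4)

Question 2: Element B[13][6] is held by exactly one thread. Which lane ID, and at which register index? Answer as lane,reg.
c=6->g=6  r=13->rb=1,t=2,b0=1
L=6*4+2=26  i=1*2+1=3

26,3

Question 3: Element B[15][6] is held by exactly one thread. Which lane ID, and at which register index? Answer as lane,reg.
27,3

c=6→G=6  r=15→rhi=1,T=3,p=1
L=6*4+3=27  i=1*2+1=3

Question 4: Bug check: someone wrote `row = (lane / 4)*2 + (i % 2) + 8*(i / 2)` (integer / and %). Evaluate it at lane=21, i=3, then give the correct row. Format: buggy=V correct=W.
buggy=19 correct=11

`(lane / 4)*2 + (i % 2) + 8*(i / 2)`[21,3]=>19
L=21=>grp=21>>2=5, tig=21&3=1
[3]=>row 1·2+1+8=11  col grp=5
row: 19 vs 11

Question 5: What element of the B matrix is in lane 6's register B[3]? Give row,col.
L=6=>grp=6>>2=1, tig=6&3=2
[3]=>row 2·2+1+8=13  col grp=1

13,1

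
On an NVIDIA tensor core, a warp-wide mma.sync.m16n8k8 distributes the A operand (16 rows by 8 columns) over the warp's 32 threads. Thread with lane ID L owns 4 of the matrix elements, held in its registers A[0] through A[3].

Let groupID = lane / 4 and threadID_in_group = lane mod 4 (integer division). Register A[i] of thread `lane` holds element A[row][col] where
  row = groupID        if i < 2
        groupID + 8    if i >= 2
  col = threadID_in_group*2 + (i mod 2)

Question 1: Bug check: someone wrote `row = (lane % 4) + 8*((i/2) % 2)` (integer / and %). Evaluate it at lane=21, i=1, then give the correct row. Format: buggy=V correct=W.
`(lane % 4) + 8*((i/2) % 2)`[21,1]->1
L=21->g=21>>2=5, t=21&3=1
[1]->row 5+0=5  col 1·2+1=3
row: 1 vs 5

buggy=1 correct=5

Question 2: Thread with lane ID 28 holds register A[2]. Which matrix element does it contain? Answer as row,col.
15,0

L=28->gid=28>>2=7, tid=28&3=0
[2]->row 7+8=15  col 0·2+0=0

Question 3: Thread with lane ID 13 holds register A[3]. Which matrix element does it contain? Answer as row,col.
11,3

L=13->gid=13>>2=3, tid=13&3=1
[3]->row 3+8=11  col 1·2+1=3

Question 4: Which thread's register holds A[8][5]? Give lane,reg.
r=8⇒gr=0,Rb=1  c=5⇒th=2,odd=1
L=0*4+2=2  i=1*2+1=3

2,3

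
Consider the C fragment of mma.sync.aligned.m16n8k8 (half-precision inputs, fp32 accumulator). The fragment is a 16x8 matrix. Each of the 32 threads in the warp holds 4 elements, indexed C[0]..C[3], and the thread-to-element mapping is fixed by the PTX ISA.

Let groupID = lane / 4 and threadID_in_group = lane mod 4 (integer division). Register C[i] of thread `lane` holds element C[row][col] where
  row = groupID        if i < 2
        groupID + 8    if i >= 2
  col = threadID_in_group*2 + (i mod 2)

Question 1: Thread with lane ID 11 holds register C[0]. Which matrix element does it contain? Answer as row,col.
2,6

L=11->g=11>>2=2, t=11&3=3
[0]->row 2+0=2  col 3·2+0=6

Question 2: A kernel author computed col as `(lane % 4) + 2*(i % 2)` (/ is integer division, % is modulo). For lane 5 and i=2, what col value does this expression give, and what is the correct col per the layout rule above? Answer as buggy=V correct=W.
`(lane % 4) + 2*(i % 2)`[5,2]->1
lane 5->5/4=1, 5 mod 4=1
i=2  r:1+8->9  c:2·1+0->2
col: 1 vs 2

buggy=1 correct=2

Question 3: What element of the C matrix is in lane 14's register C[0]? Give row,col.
3,4

L=14⇒gr=14>>2=3, th=14&3=2
[0]⇒row 3+0=3  col 2·2+0=4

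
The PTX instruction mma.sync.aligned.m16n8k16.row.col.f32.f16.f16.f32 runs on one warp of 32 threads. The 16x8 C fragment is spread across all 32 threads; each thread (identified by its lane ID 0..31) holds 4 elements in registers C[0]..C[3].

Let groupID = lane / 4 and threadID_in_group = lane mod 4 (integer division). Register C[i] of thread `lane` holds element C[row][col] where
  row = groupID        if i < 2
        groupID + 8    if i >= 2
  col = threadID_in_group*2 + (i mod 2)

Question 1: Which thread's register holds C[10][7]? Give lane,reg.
11,3

r=10->g=2,rb=1  c=7->t=3,b0=1
L=2*4+3=11  i=1*2+1=3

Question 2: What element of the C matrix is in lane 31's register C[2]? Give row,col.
L=31->g=31>>2=7, t=31&3=3
[2]->row 7+8=15  col 3·2+0=6

15,6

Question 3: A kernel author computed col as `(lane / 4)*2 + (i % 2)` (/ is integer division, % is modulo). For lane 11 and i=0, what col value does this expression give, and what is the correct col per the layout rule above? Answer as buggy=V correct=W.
`(lane / 4)*2 + (i % 2)`[11,0]->4
lane 11: gid=2 (11/4), tid=3 (11%4)
i=0: r=2+0=2, c=3*2+0=6
col: 4 vs 6

buggy=4 correct=6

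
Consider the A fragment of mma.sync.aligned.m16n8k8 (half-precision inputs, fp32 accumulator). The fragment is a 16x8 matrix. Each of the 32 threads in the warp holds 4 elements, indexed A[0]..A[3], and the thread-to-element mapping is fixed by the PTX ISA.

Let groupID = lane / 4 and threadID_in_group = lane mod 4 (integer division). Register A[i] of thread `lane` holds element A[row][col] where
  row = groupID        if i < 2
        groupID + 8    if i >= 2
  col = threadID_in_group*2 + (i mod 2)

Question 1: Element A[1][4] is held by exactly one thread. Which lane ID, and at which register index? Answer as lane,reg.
6,0

r:1=>grp=1,rB=0  c:4=>tig=2,lo=0
L=1*4+2=6  i=0*2+0=0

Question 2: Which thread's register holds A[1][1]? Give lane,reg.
4,1

r=1⇒gr=1,Rb=0  c=1⇒th=0,odd=1
L=1*4+0=4  i=0*2+1=1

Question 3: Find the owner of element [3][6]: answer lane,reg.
r:3=>grp=3,rB=0  c:6=>tig=3,lo=0
L=3*4+3=15  i=0*2+0=0

15,0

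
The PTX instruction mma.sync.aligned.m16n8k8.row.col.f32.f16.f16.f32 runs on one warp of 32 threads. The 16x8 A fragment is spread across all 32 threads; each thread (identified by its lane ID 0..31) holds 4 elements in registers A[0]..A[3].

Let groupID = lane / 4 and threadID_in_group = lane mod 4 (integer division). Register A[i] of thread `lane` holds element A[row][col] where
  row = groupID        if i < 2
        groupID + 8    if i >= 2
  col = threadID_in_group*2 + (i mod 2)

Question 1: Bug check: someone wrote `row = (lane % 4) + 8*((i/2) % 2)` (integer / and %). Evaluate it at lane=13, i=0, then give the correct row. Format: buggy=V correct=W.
buggy=1 correct=3

`(lane % 4) + 8*((i/2) % 2)`[13,0]=>1
L=13=>grp=13>>2=3, tig=13&3=1
[0]=>row 3+0=3  col 1·2+0=2
row: 1 vs 3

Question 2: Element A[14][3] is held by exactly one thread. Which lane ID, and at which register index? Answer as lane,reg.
25,3

r=14->g=6,rb=1  c=3->t=1,b0=1
L=6*4+1=25  i=1*2+1=3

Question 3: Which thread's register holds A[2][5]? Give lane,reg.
r:2=>grp=2,rB=0  c:5=>tig=2,lo=1
L=2*4+2=10  i=0*2+1=1

10,1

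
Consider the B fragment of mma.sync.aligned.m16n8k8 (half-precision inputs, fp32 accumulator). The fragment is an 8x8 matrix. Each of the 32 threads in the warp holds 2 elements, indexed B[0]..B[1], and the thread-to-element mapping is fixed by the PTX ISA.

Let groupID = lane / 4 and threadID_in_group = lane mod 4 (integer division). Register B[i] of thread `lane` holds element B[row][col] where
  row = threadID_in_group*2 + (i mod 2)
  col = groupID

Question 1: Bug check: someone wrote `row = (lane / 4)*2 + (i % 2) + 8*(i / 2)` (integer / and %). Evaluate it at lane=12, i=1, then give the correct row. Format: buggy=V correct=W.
`(lane / 4)*2 + (i % 2) + 8*(i / 2)`[12,1]->7
L=12->gid=12>>2=3, tid=12&3=0
[1]->row 0·2+1=1  col gid=3
row: 7 vs 1

buggy=7 correct=1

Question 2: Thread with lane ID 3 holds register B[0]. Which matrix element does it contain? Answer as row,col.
6,0

L=3=>grp=3>>2=0, tig=3&3=3
[0]=>row 3·2+0=6  col grp=0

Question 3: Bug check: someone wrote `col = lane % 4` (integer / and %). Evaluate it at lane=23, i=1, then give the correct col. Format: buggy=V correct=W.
`lane % 4`[23,1]->3
23: g=5,t=3
[1] (3*2+1,5) = (7,5)
col: 3 vs 5

buggy=3 correct=5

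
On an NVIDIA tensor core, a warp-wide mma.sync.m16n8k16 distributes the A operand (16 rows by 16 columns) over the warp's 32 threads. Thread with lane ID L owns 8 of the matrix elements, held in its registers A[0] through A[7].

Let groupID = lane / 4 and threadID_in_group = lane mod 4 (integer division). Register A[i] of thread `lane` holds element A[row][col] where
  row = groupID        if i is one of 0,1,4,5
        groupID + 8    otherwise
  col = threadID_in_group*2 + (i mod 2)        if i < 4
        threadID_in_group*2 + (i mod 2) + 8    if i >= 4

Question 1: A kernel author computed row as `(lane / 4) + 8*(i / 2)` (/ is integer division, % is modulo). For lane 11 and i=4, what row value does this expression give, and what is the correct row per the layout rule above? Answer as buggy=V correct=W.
buggy=18 correct=2

`(lane / 4) + 8*(i / 2)`[11,4]⇒18
L=11⇒gr=11>>2=2, th=11&3=3
[4]⇒row 2+0=2  col 3·2+0+8=14
row: 18 vs 2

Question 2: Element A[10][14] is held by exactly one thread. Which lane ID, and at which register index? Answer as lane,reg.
11,6

r=10→G=2,rhi=1  c=14→chi=1,T=3,p=0
L=2*4+3=11  i=1*4+1*2+0=6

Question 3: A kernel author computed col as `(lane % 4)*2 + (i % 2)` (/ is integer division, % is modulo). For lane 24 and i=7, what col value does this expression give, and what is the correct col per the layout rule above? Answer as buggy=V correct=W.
`(lane % 4)*2 + (i % 2)`[24,7]->1
lane 24->24/4=6, 24 mod 4=0
i=7  r:6+8->14  c:2·0+1+8->9
col: 1 vs 9

buggy=1 correct=9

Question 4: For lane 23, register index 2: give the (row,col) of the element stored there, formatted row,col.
13,6

lane 23: gid=5 (23/4), tid=3 (23%4)
i=2: r=5+8=13, c=3*2+0+0=6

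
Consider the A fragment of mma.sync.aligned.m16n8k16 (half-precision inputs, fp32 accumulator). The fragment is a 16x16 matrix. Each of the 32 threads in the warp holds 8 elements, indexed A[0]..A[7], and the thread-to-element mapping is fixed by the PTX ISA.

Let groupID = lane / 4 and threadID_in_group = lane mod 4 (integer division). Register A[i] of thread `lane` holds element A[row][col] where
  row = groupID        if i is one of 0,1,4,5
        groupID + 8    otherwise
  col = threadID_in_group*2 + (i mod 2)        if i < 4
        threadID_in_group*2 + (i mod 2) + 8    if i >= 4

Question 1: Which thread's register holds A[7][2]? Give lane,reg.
29,0

r=7->g=7,rb=0  c=2->cb=0,t=1,b0=0
L=7*4+1=29  i=0*4+0*2+0=0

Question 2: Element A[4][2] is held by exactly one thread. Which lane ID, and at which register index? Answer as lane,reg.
17,0

r:4=>grp=4,rB=0  c:2=>cB=0,tig=1,lo=0
L=4*4+1=17  i=0*4+0*2+0=0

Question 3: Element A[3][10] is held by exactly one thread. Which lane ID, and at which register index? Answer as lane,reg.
13,4

r=3->g=3,rb=0  c=10->cb=1,t=1,b0=0
L=3*4+1=13  i=1*4+0*2+0=4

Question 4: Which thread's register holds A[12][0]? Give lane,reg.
16,2

r=12⇒gr=4,Rb=1  c=0⇒Cb=0,th=0,odd=0
L=4*4+0=16  i=0*4+1*2+0=2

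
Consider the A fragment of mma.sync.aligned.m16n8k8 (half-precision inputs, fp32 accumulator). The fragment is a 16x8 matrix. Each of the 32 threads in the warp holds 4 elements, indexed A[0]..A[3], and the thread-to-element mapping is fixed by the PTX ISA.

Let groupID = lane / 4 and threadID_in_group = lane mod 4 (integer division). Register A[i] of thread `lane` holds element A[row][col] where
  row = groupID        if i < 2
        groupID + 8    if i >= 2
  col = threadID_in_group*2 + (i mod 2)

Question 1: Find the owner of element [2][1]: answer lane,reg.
8,1

r=2→G=2,rhi=0  c=1→T=0,p=1
L=2*4+0=8  i=0*2+1=1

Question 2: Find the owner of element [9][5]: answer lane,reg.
6,3

r=9→G=1,rhi=1  c=5→T=2,p=1
L=1*4+2=6  i=1*2+1=3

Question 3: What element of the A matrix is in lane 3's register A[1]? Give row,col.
0,7

3: G=0,T=3
[1] (0+0,3*2+1) = (0,7)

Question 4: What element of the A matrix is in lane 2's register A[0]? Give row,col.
0,4

L=2->gid=2>>2=0, tid=2&3=2
[0]->row 0+0=0  col 2·2+0=4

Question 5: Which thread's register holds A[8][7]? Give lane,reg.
r: 8->gid=0,r8=1  c: 7->tid=3,i&1=1
L=0*4+3=3  i=1*2+1=3

3,3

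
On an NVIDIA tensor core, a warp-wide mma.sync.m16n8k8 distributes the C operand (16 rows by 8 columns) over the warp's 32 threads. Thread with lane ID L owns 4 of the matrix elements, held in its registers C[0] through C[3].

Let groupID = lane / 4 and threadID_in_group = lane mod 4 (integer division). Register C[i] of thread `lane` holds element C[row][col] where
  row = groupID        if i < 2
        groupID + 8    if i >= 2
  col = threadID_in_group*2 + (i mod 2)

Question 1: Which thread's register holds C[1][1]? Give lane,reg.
4,1

r:1=>grp=1,rB=0  c:1=>tig=0,lo=1
L=1*4+0=4  i=0*2+1=1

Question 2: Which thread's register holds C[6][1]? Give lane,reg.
24,1

r=6→G=6,rhi=0  c=1→T=0,p=1
L=6*4+0=24  i=0*2+1=1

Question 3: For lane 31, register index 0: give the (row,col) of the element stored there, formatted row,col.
7,6

L=31->g=31>>2=7, t=31&3=3
[0]->row 7+0=7  col 3·2+0=6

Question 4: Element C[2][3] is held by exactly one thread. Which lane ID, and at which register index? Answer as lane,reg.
9,1

r=2⇒gr=2,Rb=0  c=3⇒th=1,odd=1
L=2*4+1=9  i=0*2+1=1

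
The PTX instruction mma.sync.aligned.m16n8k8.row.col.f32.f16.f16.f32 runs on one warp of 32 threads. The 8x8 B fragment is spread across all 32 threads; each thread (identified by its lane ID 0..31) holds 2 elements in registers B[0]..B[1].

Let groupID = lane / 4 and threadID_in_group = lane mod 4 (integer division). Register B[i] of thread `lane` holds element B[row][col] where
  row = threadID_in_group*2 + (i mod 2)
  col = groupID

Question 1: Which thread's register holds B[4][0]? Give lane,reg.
c:0=>grp=0  r:4=>tig=2,lo=0
L=0*4+2=2  i=0=0

2,0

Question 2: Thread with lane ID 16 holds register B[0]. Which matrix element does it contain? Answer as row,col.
lane 16: gr=4 (16/4), th=0 (16%4)
i=0: r=0*2+0=0, c=gr=4

0,4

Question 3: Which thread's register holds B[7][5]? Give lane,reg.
c=5→G=5  r=7→T=3,p=1
L=5*4+3=23  i=1=1

23,1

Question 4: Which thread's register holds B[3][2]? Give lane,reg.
9,1

c=2->g=2  r=3->t=1,b0=1
L=2*4+1=9  i=1=1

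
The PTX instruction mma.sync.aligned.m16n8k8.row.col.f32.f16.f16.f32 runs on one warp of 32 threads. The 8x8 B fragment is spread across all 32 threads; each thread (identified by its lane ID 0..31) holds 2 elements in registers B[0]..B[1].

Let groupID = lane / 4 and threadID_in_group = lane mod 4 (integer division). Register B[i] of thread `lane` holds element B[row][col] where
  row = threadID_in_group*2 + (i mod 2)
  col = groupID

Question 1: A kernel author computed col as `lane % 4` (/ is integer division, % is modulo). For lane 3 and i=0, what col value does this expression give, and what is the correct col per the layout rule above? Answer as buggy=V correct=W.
`lane % 4`[3,0]->3
L=3->g=3>>2=0, t=3&3=3
[0]->row 3·2+0=6  col g=0
col: 3 vs 0

buggy=3 correct=0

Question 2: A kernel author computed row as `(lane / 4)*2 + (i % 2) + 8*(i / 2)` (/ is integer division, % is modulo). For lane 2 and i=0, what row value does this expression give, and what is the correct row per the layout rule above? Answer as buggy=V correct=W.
`(lane / 4)*2 + (i % 2) + 8*(i / 2)`[2,0]=>0
2: grp=0,tig=2
[0] (2*2+0,0) = (4,0)
row: 0 vs 4

buggy=0 correct=4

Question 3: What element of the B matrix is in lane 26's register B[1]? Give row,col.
lane 26->26/4=6, 26 mod 4=2
i=1  r:2·2+1->5  c:6

5,6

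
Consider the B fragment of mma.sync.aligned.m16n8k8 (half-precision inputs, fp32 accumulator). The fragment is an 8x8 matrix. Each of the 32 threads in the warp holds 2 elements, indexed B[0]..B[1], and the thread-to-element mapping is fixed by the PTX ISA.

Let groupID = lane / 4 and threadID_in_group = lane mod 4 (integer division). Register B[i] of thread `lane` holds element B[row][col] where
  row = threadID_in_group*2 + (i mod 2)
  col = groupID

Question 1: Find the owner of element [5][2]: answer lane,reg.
10,1

c:2=>grp=2  r:5=>tig=2,lo=1
L=2*4+2=10  i=1=1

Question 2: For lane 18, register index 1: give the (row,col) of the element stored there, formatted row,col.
L=18->g=18>>2=4, t=18&3=2
[1]->row 2·2+1=5  col g=4

5,4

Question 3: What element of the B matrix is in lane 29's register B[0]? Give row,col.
2,7

29: G=7,T=1
[0] (1*2+0,7) = (2,7)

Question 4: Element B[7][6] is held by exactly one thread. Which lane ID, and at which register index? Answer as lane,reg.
27,1

c=6→G=6  r=7→T=3,p=1
L=6*4+3=27  i=1=1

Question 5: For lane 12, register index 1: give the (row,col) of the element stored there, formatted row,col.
lane 12->12/4=3, 12 mod 4=0
i=1  r:2·0+1->1  c:3

1,3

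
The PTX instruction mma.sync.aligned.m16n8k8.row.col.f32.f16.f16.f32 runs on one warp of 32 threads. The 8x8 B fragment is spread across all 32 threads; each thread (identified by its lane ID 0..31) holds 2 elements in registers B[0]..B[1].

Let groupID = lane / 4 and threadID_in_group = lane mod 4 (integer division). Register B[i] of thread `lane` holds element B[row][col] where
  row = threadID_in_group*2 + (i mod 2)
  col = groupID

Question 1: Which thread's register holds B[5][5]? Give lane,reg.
c:5=>grp=5  r:5=>tig=2,lo=1
L=5*4+2=22  i=1=1

22,1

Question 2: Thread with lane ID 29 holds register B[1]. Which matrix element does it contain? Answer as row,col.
29: G=7,T=1
[1] (1*2+1,7) = (3,7)

3,7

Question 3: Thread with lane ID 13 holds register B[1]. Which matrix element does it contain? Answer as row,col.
lane 13: grp=3 (13/4), tig=1 (13%4)
i=1: r=1*2+1=3, c=grp=3

3,3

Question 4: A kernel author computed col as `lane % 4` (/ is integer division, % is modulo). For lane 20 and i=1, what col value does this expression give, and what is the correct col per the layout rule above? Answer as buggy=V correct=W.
buggy=0 correct=5

`lane % 4`[20,1]->0
lane 20: g=5 (20/4), t=0 (20%4)
i=1: r=0*2+1=1, c=g=5
col: 0 vs 5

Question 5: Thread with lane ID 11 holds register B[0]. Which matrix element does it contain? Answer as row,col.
lane 11: gr=2 (11/4), th=3 (11%4)
i=0: r=3*2+0=6, c=gr=2

6,2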